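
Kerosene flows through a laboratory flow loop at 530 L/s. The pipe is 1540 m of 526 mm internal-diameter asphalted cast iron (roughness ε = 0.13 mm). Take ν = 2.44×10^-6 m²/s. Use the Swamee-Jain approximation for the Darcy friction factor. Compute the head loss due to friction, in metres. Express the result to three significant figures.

V = 4Q/(πD²) = 4·0.530/(π·0.526²) = 2.439 m/s
Re = VD/ν = 2.439·0.526/2.44×10^-6 = 5.26×10^5 → turbulent
ε/D = 0.13/526 = 2.47×10^-4
Swamee-Jain: f = 0.01587
h_f = f(L/D)V²/(2g) = 0.01587·(1540/0.526)·2.439²/(2·9.81) = 14.09 m

h_f ≈ 14.1 m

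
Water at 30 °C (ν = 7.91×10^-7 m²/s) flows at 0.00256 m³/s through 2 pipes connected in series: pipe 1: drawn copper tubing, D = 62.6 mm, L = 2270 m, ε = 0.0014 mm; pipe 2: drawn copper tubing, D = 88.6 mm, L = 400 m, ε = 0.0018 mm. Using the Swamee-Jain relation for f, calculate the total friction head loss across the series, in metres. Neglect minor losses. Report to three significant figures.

H ≈ 26.0 m

Pipe 1: V = 0.8318 m/s, Re = 6.58×10^4, ε/D = 2.24×10^-5, f = 0.01964, h_1 = f(L/D)V²/2g = 25.11 m
Pipe 2: V = 0.4152 m/s, Re = 4.65×10^4, ε/D = 2.03×10^-5, f = 0.02118, h_2 = f(L/D)V²/2g = 0.8404 m
Series → Q common, losses add: H = Σh = 25.95 m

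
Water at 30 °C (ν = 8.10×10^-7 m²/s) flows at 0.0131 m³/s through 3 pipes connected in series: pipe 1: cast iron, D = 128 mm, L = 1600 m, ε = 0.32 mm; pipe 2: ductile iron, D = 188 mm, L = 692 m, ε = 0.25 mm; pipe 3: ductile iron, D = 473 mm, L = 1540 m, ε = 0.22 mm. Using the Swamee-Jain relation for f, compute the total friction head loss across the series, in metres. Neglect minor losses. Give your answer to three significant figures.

Pipe 1: V = 1.018 m/s, Re = 1.61×10^5, ε/D = 0.00250, f = 0.02601, h_1 = f(L/D)V²/2g = 17.18 m
Pipe 2: V = 0.4719 m/s, Re = 1.10×10^5, ε/D = 0.00133, f = 0.02326, h_2 = f(L/D)V²/2g = 0.9718 m
Pipe 3: V = 0.07455 m/s, Re = 4.35×10^4, ε/D = 4.65×10^-4, f = 0.02306, h_3 = f(L/D)V²/2g = 0.02126 m
Series → Q common, losses add: H = Σh = 18.17 m

H ≈ 18.2 m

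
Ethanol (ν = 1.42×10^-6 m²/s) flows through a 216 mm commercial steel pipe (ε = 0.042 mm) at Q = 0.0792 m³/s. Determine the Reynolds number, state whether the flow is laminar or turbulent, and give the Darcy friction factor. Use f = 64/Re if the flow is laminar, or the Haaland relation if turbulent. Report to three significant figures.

V = 4Q/(πD²) = 2.161 m/s
Re = VD/ν = 2.161·0.216/1.42×10^-6 = 3.29×10^5
Re > 4000 → turbulent; ε/D = 1.94×10^-4
Haaland: f = 0.01586

Re ≈ 3.29×10^5; turbulent; f ≈ 0.0159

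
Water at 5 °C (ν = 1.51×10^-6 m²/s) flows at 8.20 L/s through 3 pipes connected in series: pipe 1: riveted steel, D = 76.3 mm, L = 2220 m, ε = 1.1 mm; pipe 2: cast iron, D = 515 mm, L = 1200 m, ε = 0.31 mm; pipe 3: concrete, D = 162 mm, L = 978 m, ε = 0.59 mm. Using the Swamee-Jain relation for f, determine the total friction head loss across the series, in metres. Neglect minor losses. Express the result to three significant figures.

Pipe 1: V = 1.793 m/s, Re = 9.06×10^4, ε/D = 0.0144, f = 0.04385, h_1 = f(L/D)V²/2g = 209.1 m
Pipe 2: V = 0.03936 m/s, Re = 1.34×10^4, ε/D = 6.02×10^-4, f = 0.02980, h_2 = f(L/D)V²/2g = 0.005483 m
Pipe 3: V = 0.3978 m/s, Re = 4.27×10^4, ε/D = 0.00364, f = 0.03053, h_3 = f(L/D)V²/2g = 1.487 m
Series → Q common, losses add: H = Σh = 210.6 m

H ≈ 211 m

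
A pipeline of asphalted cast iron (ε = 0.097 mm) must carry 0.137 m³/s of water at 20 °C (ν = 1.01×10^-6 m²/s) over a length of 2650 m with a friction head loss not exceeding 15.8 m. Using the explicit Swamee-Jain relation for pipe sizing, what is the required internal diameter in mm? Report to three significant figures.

Swamee-Jain (Type III): D = 0.66·[ε^1.25·(LQ²/(gh_f))^4.75 + ν·Q^9.4·(L/(gh_f))^5.2]^0.04
LQ²/(gh_f) = 0.3209; L/(gh_f) = 17.10
Term 1 = ε^1.25·(…)^4.75 = 4.35×10^-8; Term 2 = ν·Q^9.4·(…)^5.2 = 2.00×10^-8
D = 0.66·(4.35×10^-8 + 2.00×10^-8)^0.04 = 0.3401 m = 340 mm
Check: V = 1.51 m/s, Re = 5.08×10^5, f = 0.01624, h_f = 14.7 m ≈ 15.8 m ✓

D ≈ 340 mm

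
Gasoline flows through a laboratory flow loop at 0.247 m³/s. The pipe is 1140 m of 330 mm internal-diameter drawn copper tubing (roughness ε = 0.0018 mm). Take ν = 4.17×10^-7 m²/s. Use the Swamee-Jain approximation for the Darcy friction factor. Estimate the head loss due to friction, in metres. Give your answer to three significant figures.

h_f ≈ 15.2 m

V = 4Q/(πD²) = 4·0.247/(π·0.330²) = 2.888 m/s
Re = VD/ν = 2.888·0.330/4.17×10^-7 = 2.29×10^6 → turbulent
ε/D = 0.0018/330 = 5.45×10^-6
Swamee-Jain: f = 0.01037
h_f = f(L/D)V²/(2g) = 0.01037·(1140/0.330)·2.888²/(2·9.81) = 15.23 m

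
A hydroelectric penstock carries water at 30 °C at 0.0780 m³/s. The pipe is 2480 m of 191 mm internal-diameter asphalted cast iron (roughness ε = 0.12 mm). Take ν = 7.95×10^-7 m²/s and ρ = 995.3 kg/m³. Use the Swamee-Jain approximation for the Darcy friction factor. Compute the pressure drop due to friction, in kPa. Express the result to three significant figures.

V = 4Q/(πD²) = 4·0.0780/(π·0.191²) = 2.722 m/s
Re = VD/ν = 2.722·0.191/7.95×10^-7 = 6.54×10^5 → turbulent
ε/D = 0.12/191 = 6.28×10^-4
Swamee-Jain: f = 0.01834
h_f = f(L/D)V²/(2g) = 0.01834·(2480/0.191)·2.722²/(2·9.81) = 89.96 m
Δp = ρg·h_f = 995.3·9.81·89.96 = 878.3 kPa

Δp ≈ 878 kPa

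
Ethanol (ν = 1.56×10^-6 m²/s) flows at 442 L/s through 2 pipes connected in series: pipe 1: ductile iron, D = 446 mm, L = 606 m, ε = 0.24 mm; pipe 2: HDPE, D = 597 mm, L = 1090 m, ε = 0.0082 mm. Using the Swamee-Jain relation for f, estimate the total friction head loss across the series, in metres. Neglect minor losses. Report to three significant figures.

H ≈ 12.8 m

Pipe 1: V = 2.829 m/s, Re = 8.09×10^5, ε/D = 5.38×10^-4, f = 0.01767, h_1 = f(L/D)V²/2g = 9.793 m
Pipe 2: V = 1.579 m/s, Re = 6.04×10^5, ε/D = 1.37×10^-5, f = 0.01290, h_2 = f(L/D)V²/2g = 2.994 m
Series → Q common, losses add: H = Σh = 12.79 m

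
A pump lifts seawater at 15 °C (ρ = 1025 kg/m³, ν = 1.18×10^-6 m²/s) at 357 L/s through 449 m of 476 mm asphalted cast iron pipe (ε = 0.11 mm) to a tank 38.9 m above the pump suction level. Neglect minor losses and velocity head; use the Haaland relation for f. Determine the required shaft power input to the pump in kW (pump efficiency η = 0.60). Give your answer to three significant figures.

V = 4Q/(πD²) = 2.006 m/s; Re = 8.09×10^5; ε/D = 2.31×10^-4; f = 0.01509
h_f = f(L/D)V²/2g = 2.921 m
Total head H = z + h_f = 38.9 + 2.921 = 41.82 m
P_hyd = ρgQH = 1025·9.81·0.357·41.82 = 150.1 kW
P_shaft = P_hyd/η = 150.1/0.60 = 250.2 kW

P_shaft ≈ 250 kW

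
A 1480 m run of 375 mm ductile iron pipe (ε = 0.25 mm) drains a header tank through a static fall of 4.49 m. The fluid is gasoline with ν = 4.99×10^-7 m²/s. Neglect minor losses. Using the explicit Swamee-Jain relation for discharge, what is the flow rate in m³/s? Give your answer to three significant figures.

Swamee-Jain (Type II): Q = -0.965·√(gD⁵h_f/L)·ln[ε/(3.7D) + √(3.17ν²L/(gD³h_f))]
√(gD⁵h_f/L) = √(9.81·0.375⁵·4.49/1480) = 0.01486
ε/(3.7D) = 1.80×10^-4; √(3.17ν²L/(gD³h_f)) = 2.24×10^-5
Q = -0.965·0.01486·ln(2.026×10^-4) = 0.1219 m³/s
Check: V = 1.10 m/s, Re = 8.30×10^5, f = 0.01842, h_f = 4.52 m ≈ 4.49 m ✓

Q ≈ 0.122 m³/s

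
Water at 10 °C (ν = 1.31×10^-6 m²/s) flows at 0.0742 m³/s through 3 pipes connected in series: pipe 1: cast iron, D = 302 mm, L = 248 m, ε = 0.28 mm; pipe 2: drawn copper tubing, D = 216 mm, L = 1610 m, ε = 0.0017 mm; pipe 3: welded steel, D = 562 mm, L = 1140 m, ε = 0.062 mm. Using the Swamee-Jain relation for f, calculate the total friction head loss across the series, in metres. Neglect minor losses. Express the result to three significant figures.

Pipe 1: V = 1.036 m/s, Re = 2.39×10^5, ε/D = 9.27×10^-4, f = 0.02068, h_1 = f(L/D)V²/2g = 0.9288 m
Pipe 2: V = 2.025 m/s, Re = 3.34×10^5, ε/D = 7.87×10^-6, f = 0.01419, h_2 = f(L/D)V²/2g = 22.10 m
Pipe 3: V = 0.2991 m/s, Re = 1.28×10^5, ε/D = 1.10×10^-4, f = 0.01771, h_3 = f(L/D)V²/2g = 0.1638 m
Series → Q common, losses add: H = Σh = 23.20 m

H ≈ 23.2 m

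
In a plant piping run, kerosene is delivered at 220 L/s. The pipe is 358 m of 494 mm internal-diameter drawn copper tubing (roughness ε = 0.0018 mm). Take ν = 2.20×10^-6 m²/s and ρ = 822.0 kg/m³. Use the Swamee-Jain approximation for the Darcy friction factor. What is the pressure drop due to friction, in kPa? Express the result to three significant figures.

Δp ≈ 5.82 kPa

V = 4Q/(πD²) = 4·0.220/(π·0.494²) = 1.148 m/s
Re = VD/ν = 1.148·0.494/2.20×10^-6 = 2.58×10^5 → turbulent
ε/D = 0.0018/494 = 3.64×10^-6
Swamee-Jain: f = 0.01483
h_f = f(L/D)V²/(2g) = 0.01483·(358/0.494)·1.148²/(2·9.81) = 0.7218 m
Δp = ρg·h_f = 822.0·9.81·0.7218 = 5.820 kPa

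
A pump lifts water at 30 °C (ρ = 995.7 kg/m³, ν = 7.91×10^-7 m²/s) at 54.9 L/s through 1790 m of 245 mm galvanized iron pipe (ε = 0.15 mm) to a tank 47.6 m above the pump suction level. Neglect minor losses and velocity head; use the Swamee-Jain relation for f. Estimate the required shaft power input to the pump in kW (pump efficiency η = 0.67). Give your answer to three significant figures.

V = 4Q/(πD²) = 1.165 m/s; Re = 3.61×10^5; ε/D = 6.12×10^-4; f = 0.01874
h_f = f(L/D)V²/2g = 9.464 m
Total head H = z + h_f = 47.6 + 9.464 = 57.06 m
P_hyd = ρgQH = 995.7·9.81·0.0549·57.06 = 30.60 kW
P_shaft = P_hyd/η = 30.60/0.67 = 45.67 kW

P_shaft ≈ 45.7 kW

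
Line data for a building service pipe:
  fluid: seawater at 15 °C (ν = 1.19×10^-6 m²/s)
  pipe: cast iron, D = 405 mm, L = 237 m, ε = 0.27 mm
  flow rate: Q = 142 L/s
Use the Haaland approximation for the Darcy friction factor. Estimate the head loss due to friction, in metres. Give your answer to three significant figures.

h_f ≈ 0.680 m

V = 4Q/(πD²) = 4·0.142/(π·0.405²) = 1.102 m/s
Re = VD/ν = 1.102·0.405/1.19×10^-6 = 3.75×10^5 → turbulent
ε/D = 0.27/405 = 6.67×10^-4
Haaland: f = 0.01877
h_f = f(L/D)V²/(2g) = 0.01877·(237/0.405)·1.102²/(2·9.81) = 0.6804 m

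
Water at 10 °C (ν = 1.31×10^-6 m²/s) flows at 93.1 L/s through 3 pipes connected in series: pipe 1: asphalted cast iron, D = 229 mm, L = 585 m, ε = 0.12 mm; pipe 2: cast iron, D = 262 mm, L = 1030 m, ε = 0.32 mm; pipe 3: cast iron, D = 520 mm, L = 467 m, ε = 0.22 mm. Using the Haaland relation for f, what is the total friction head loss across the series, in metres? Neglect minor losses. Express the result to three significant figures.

Pipe 1: V = 2.260 m/s, Re = 3.95×10^5, ε/D = 5.24×10^-4, f = 0.01793, h_1 = f(L/D)V²/2g = 11.93 m
Pipe 2: V = 1.727 m/s, Re = 3.45×10^5, ε/D = 0.00122, f = 0.02132, h_2 = f(L/D)V²/2g = 12.74 m
Pipe 3: V = 0.4384 m/s, Re = 1.74×10^5, ε/D = 4.23×10^-4, f = 0.01847, h_3 = f(L/D)V²/2g = 0.1625 m
Series → Q common, losses add: H = Σh = 24.83 m

H ≈ 24.8 m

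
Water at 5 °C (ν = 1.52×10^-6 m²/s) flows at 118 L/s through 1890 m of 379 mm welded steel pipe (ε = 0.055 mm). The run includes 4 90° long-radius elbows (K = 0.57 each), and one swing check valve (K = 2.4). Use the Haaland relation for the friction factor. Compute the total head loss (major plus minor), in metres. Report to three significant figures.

V = 4Q/(πD²) = 1.046 m/s; V²/2g = 0.05576 m
Re = 2.61×10^5, ε/D = 1.45×10^-4 → f = 0.01590 (Haaland)
Major: h_f = f(L/D)·V²/2g = 0.01590·4987·0.05576 = 4.422 m
Minor: ΣK = 4.68; h_m = ΣK·V²/2g = 0.2610 m
Total H_L = 4.422 + 0.2610 = 4.683 m

H_L ≈ 4.68 m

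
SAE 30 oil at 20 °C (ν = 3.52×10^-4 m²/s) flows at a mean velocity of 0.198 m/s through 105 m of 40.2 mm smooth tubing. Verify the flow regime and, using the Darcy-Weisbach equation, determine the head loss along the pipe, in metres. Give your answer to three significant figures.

Re = VD/ν = 0.198·0.04020/3.52×10^-4 = 22.6 → laminar (Re < 2300)
f = 64/Re = 2.830
h_f = f(L/D)V²/(2g) = 2.830·(105/0.04020)·0.198²/(2·9.81) = 14.77 m

h_f ≈ 14.8 m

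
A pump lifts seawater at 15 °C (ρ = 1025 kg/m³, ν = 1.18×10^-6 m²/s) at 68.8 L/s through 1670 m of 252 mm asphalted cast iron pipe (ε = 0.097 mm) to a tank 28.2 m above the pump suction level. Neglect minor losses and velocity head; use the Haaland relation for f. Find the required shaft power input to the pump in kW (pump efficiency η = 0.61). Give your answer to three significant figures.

P_shaft ≈ 44.7 kW

V = 4Q/(πD²) = 1.379 m/s; Re = 2.95×10^5; ε/D = 3.85×10^-4; f = 0.01740
h_f = f(L/D)V²/2g = 11.18 m
Total head H = z + h_f = 28.2 + 11.18 = 39.38 m
P_hyd = ρgQH = 1025·9.81·0.0688·39.38 = 27.24 kW
P_shaft = P_hyd/η = 27.24/0.61 = 44.66 kW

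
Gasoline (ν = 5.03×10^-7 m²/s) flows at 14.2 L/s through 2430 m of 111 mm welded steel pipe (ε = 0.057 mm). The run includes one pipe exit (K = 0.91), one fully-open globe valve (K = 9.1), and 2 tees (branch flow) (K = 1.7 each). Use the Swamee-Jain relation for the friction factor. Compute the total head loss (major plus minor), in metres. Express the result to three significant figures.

V = 4Q/(πD²) = 1.467 m/s; V²/2g = 0.1098 m
Re = 3.24×10^5, ε/D = 5.14×10^-4 → f = 0.01831 (Swamee-Jain)
Major: h_f = f(L/D)·V²/2g = 0.01831·21892·0.1098 = 43.99 m
Minor: ΣK = 13.4; h_m = ΣK·V²/2g = 1.472 m
Total H_L = 43.99 + 1.472 = 45.47 m

H_L ≈ 45.5 m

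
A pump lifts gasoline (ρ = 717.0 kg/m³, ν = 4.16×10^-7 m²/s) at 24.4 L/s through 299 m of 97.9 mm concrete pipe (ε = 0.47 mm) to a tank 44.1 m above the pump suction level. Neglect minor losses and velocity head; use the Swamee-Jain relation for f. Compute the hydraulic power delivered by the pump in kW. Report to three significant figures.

V = 4Q/(πD²) = 3.241 m/s; Re = 7.63×10^5; ε/D = 0.00480; f = 0.03020
h_f = f(L/D)V²/2g = 49.39 m
Total head H = z + h_f = 44.1 + 49.39 = 93.49 m
P_hyd = ρgQH = 717.0·9.81·0.0244·93.49 = 16.05 kW

P_hyd ≈ 16.0 kW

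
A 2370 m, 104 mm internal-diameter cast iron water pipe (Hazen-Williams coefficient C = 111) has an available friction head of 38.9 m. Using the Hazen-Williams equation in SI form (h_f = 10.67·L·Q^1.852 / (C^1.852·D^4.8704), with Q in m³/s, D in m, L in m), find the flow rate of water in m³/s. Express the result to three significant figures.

Q ≈ 0.00874 m³/s

Rearranging: Q = [h_f·C^1.852·D^4.8704 / (10.67·L)]^(1/1.852)
Q = [38.9·111^1.852·0.104^4.8704 / (10.67·2370)]^0.540 = 0.008738 m³/s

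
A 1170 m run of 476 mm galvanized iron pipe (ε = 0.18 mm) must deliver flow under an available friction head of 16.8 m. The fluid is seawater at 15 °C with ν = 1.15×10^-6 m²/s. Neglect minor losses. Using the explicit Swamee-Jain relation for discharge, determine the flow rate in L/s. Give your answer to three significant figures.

Q ≈ 512 L/s

Swamee-Jain (Type II): Q = -0.965·√(gD⁵h_f/L)·ln[ε/(3.7D) + √(3.17ν²L/(gD³h_f))]
√(gD⁵h_f/L) = √(9.81·0.476⁵·16.8/1170) = 0.05867
ε/(3.7D) = 1.02×10^-4; √(3.17ν²L/(gD³h_f)) = 1.66×10^-5
Q = -0.965·0.05867·ln(1.188×10^-4) = 0.5117 m³/s
Check: V = 2.88 m/s, Re = 1.19×10^6, f = 0.01631, h_f = 16.9 m ≈ 16.8 m ✓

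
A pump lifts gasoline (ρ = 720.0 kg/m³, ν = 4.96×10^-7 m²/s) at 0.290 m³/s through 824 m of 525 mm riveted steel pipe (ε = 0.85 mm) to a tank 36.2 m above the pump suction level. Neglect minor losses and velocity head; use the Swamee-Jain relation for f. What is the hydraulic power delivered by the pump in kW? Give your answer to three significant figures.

P_hyd ≈ 80.7 kW

V = 4Q/(πD²) = 1.340 m/s; Re = 1.42×10^6; ε/D = 0.00162; f = 0.02237
h_f = f(L/D)V²/2g = 3.212 m
Total head H = z + h_f = 36.2 + 3.212 = 39.41 m
P_hyd = ρgQH = 720.0·9.81·0.290·39.41 = 80.73 kW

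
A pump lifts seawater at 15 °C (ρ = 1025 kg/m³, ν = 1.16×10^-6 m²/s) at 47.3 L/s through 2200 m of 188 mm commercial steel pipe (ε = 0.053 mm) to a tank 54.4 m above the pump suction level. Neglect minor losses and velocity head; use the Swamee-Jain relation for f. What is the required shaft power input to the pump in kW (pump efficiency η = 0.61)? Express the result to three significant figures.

V = 4Q/(πD²) = 1.704 m/s; Re = 2.76×10^5; ε/D = 2.82×10^-4; f = 0.01707
h_f = f(L/D)V²/2g = 29.56 m
Total head H = z + h_f = 54.4 + 29.56 = 83.96 m
P_hyd = ρgQH = 1025·9.81·0.0473·83.96 = 39.93 kW
P_shaft = P_hyd/η = 39.93/0.61 = 65.46 kW

P_shaft ≈ 65.5 kW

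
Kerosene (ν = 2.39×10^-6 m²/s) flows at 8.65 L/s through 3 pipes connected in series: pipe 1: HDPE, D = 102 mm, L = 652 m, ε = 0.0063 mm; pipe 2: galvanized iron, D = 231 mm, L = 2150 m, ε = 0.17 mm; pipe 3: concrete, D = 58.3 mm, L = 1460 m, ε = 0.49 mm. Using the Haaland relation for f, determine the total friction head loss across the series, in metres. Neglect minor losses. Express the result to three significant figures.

Pipe 1: V = 1.059 m/s, Re = 4.52×10^4, ε/D = 6.18×10^-5, f = 0.02135, h_1 = f(L/D)V²/2g = 7.795 m
Pipe 2: V = 0.2064 m/s, Re = 1.99×10^4, ε/D = 7.36×10^-4, f = 0.02713, h_2 = f(L/D)V²/2g = 0.5483 m
Pipe 3: V = 3.240 m/s, Re = 7.90×10^4, ε/D = 0.00840, f = 0.03662, h_3 = f(L/D)V²/2g = 490.8 m
Series → Q common, losses add: H = Σh = 499.2 m

H ≈ 499 m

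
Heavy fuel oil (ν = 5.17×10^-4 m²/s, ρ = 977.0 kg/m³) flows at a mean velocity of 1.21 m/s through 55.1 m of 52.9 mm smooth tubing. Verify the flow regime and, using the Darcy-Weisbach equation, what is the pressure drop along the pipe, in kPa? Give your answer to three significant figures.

Δp ≈ 385 kPa

Re = VD/ν = 1.21·0.05290/5.17×10^-4 = 124 → laminar (Re < 2300)
f = 64/Re = 0.5169
h_f = f(L/D)V²/(2g) = 0.5169·(55.1/0.05290)·1.21²/(2·9.81) = 40.18 m
Δp = ρg·h_f = 977.0·9.81·40.18 = 385.1 kPa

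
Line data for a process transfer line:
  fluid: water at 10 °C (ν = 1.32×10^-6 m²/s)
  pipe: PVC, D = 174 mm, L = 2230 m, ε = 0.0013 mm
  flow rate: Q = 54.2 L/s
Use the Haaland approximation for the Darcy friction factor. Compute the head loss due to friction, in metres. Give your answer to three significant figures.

h_f ≈ 48.9 m

V = 4Q/(πD²) = 4·0.0542/(π·0.174²) = 2.279 m/s
Re = VD/ν = 2.279·0.174/1.32×10^-6 = 3.00×10^5 → turbulent
ε/D = 0.0013/174 = 7.47×10^-6
Haaland: f = 0.01440
h_f = f(L/D)V²/(2g) = 0.01440·(2230/0.174)·2.279²/(2·9.81) = 48.86 m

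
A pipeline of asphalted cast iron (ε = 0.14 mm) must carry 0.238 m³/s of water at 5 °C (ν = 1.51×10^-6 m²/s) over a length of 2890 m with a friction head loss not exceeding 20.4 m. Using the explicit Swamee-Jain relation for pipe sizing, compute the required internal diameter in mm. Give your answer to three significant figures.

Swamee-Jain (Type III): D = 0.66·[ε^1.25·(LQ²/(gh_f))^4.75 + ν·Q^9.4·(L/(gh_f))^5.2]^0.04
LQ²/(gh_f) = 0.8180; L/(gh_f) = 14.44
Term 1 = ε^1.25·(…)^4.75 = 5.86×10^-6; Term 2 = ν·Q^9.4·(…)^5.2 = 2.23×10^-6
D = 0.66·(5.86×10^-6 + 2.23×10^-6)^0.04 = 0.4129 m = 413 mm
Check: V = 1.78 m/s, Re = 4.86×10^5, f = 0.01671, h_f = 18.8 m ≈ 20.4 m ✓

D ≈ 413 mm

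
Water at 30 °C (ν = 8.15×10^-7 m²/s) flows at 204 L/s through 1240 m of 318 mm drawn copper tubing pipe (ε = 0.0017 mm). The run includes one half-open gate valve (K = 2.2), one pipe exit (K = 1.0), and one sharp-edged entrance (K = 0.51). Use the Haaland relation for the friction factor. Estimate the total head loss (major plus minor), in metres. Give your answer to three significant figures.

H_L ≈ 16.6 m

V = 4Q/(πD²) = 2.569 m/s; V²/2g = 0.3363 m
Re = 1.00×10^6, ε/D = 5.35×10^-6 → f = 0.01167 (Haaland)
Major: h_f = f(L/D)·V²/2g = 0.01167·3899·0.3363 = 15.31 m
Minor: ΣK = 3.71; h_m = ΣK·V²/2g = 1.248 m
Total H_L = 15.31 + 1.248 = 16.55 m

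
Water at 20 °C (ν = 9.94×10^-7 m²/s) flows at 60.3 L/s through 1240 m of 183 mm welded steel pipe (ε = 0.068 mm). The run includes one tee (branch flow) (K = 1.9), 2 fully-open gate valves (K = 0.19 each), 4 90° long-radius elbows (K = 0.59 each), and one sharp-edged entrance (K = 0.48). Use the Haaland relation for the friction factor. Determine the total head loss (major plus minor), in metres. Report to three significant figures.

H_L ≈ 32.0 m

V = 4Q/(πD²) = 2.293 m/s; V²/2g = 0.2679 m
Re = 4.22×10^5, ε/D = 3.72×10^-4 → f = 0.01687 (Haaland)
Major: h_f = f(L/D)·V²/2g = 0.01687·6776·0.2679 = 30.62 m
Minor: ΣK = 5.12; h_m = ΣK·V²/2g = 1.372 m
Total H_L = 30.62 + 1.372 = 32.00 m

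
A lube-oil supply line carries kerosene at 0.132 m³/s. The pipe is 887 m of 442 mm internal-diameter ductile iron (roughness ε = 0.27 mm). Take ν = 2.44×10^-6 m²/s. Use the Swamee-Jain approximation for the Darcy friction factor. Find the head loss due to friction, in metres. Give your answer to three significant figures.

V = 4Q/(πD²) = 4·0.132/(π·0.442²) = 0.8603 m/s
Re = VD/ν = 0.8603·0.442/2.44×10^-6 = 1.56×10^5 → turbulent
ε/D = 0.27/442 = 6.11×10^-4
Swamee-Jain: f = 0.01992
h_f = f(L/D)V²/(2g) = 0.01992·(887/0.442)·0.8603²/(2·9.81) = 1.508 m

h_f ≈ 1.51 m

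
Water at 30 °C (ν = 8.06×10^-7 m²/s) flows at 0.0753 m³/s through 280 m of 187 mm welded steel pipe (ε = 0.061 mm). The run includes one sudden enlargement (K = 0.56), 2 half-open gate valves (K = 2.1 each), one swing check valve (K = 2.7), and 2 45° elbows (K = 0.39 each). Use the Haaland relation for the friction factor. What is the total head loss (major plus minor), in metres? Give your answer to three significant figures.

H_L ≈ 12.4 m

V = 4Q/(πD²) = 2.742 m/s; V²/2g = 0.3831 m
Re = 6.36×10^5, ε/D = 3.26×10^-4 → f = 0.01614 (Haaland)
Major: h_f = f(L/D)·V²/2g = 0.01614·1497·0.3831 = 9.261 m
Minor: ΣK = 8.24; h_m = ΣK·V²/2g = 3.157 m
Total H_L = 9.261 + 3.157 = 12.42 m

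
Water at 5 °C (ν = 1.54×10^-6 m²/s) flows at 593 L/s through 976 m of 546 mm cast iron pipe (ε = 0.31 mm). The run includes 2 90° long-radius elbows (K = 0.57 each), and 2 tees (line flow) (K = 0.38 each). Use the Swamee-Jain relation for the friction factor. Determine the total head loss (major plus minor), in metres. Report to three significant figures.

V = 4Q/(πD²) = 2.533 m/s; V²/2g = 0.3269 m
Re = 8.98×10^5, ε/D = 5.68×10^-4 → f = 0.01780 (Swamee-Jain)
Major: h_f = f(L/D)·V²/2g = 0.01780·1788·0.3269 = 10.40 m
Minor: ΣK = 1.90; h_m = ΣK·V²/2g = 0.6212 m
Total H_L = 10.40 + 0.6212 = 11.02 m

H_L ≈ 11.0 m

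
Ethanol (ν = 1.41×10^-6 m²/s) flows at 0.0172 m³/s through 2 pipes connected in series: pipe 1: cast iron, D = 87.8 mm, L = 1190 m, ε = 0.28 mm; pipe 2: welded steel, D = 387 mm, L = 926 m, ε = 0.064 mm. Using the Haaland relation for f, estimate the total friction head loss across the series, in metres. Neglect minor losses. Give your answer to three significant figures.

H ≈ 152 m

Pipe 1: V = 2.841 m/s, Re = 1.77×10^5, ε/D = 0.00319, f = 0.02732, h_1 = f(L/D)V²/2g = 152.3 m
Pipe 2: V = 0.1462 m/s, Re = 4.01×10^4, ε/D = 1.65×10^-4, f = 0.02220, h_2 = f(L/D)V²/2g = 0.05789 m
Series → Q common, losses add: H = Σh = 152.4 m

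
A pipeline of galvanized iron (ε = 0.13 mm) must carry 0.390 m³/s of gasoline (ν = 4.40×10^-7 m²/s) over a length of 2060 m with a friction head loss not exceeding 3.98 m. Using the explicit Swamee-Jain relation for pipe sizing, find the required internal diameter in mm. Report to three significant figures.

D ≈ 631 mm

Swamee-Jain (Type III): D = 0.66·[ε^1.25·(LQ²/(gh_f))^4.75 + ν·Q^9.4·(L/(gh_f))^5.2]^0.04
LQ²/(gh_f) = 8.025; L/(gh_f) = 52.76
Term 1 = ε^1.25·(…)^4.75 = 0.274; Term 2 = ν·Q^9.4·(…)^5.2 = 0.0570
D = 0.66·(0.274 + 0.0570)^0.04 = 0.6315 m = 631 mm
Check: V = 1.25 m/s, Re = 1.79×10^6, f = 0.01445, h_f = 3.72 m ≈ 3.98 m ✓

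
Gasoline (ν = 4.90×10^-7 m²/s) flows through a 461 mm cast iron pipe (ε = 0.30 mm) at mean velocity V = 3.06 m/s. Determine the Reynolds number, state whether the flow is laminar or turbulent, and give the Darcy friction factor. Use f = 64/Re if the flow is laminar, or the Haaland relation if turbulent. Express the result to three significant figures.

Re = VD/ν = 3.060·0.461/4.90×10^-7 = 2.88×10^6
Re > 4000 → turbulent; ε/D = 6.51×10^-4
Haaland: f = 0.01790

Re ≈ 2.88×10^6; turbulent; f ≈ 0.0179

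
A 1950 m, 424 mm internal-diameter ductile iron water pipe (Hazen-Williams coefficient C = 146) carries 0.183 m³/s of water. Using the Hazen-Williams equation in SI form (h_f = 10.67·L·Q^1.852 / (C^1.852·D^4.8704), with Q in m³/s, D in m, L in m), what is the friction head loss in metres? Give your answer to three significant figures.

h_f = 10.67·1950·0.183^1.852 / (146^1.852·0.424^4.8704) = 5.738 m

h_f ≈ 5.74 m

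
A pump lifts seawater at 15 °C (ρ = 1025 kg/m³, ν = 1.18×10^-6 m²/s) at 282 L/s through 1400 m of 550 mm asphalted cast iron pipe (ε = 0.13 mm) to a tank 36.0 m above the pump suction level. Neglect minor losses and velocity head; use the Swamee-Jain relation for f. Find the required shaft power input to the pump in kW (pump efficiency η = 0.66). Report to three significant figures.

P_shaft ≈ 167 kW

V = 4Q/(πD²) = 1.187 m/s; Re = 5.53×10^5; ε/D = 2.36×10^-4; f = 0.01572
h_f = f(L/D)V²/2g = 2.873 m
Total head H = z + h_f = 36.0 + 2.873 = 38.87 m
P_hyd = ρgQH = 1025·9.81·0.282·38.87 = 110.2 kW
P_shaft = P_hyd/η = 110.2/0.66 = 167.0 kW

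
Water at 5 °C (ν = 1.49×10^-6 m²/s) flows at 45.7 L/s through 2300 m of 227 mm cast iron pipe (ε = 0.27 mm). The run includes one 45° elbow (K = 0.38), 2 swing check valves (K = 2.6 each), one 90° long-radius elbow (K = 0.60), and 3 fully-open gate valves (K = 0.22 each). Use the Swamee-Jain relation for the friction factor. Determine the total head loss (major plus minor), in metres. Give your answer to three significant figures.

V = 4Q/(πD²) = 1.129 m/s; V²/2g = 0.06499 m
Re = 1.72×10^5, ε/D = 0.00119 → f = 0.02210 (Swamee-Jain)
Major: h_f = f(L/D)·V²/2g = 0.02210·10132·0.06499 = 14.55 m
Minor: ΣK = 6.84; h_m = ΣK·V²/2g = 0.4445 m
Total H_L = 14.55 + 0.4445 = 14.99 m

H_L ≈ 15.0 m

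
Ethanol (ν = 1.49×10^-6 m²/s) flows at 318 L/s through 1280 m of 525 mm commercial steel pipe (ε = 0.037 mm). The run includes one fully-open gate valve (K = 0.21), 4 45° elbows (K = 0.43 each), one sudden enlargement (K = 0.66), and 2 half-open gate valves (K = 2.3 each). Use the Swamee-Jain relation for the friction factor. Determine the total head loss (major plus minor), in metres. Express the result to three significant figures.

V = 4Q/(πD²) = 1.469 m/s; V²/2g = 0.1100 m
Re = 5.18×10^5, ε/D = 7.05×10^-5 → f = 0.01404 (Swamee-Jain)
Major: h_f = f(L/D)·V²/2g = 0.01404·2438·0.1100 = 3.766 m
Minor: ΣK = 7.19; h_m = ΣK·V²/2g = 0.7908 m
Total H_L = 3.766 + 0.7908 = 4.557 m

H_L ≈ 4.56 m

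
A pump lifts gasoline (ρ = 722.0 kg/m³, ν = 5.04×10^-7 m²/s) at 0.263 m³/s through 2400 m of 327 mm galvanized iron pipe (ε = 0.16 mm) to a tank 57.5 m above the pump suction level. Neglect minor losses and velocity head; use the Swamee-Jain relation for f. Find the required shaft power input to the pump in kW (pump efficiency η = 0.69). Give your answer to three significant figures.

V = 4Q/(πD²) = 3.132 m/s; Re = 2.03×10^6; ε/D = 4.89×10^-4; f = 0.01695
h_f = f(L/D)V²/2g = 62.18 m
Total head H = z + h_f = 57.5 + 62.18 = 119.7 m
P_hyd = ρgQH = 722.0·9.81·0.263·119.7 = 222.9 kW
P_shaft = P_hyd/η = 222.9/0.69 = 323.1 kW

P_shaft ≈ 323 kW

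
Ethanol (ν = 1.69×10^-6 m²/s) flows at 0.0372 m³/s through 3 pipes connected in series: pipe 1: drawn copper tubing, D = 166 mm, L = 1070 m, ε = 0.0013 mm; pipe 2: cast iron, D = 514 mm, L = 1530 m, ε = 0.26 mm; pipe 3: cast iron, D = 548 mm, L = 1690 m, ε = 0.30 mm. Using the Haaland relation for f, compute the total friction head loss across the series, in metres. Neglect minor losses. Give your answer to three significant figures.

H ≈ 15.8 m

Pipe 1: V = 1.719 m/s, Re = 1.69×10^5, ε/D = 7.83×10^-6, f = 0.01606, h_1 = f(L/D)V²/2g = 15.59 m
Pipe 2: V = 0.1793 m/s, Re = 5.45×10^4, ε/D = 5.06×10^-4, f = 0.02195, h_2 = f(L/D)V²/2g = 0.1070 m
Pipe 3: V = 0.1577 m/s, Re = 5.11×10^4, ε/D = 5.47×10^-4, f = 0.02232, h_3 = f(L/D)V²/2g = 0.08726 m
Series → Q common, losses add: H = Σh = 15.79 m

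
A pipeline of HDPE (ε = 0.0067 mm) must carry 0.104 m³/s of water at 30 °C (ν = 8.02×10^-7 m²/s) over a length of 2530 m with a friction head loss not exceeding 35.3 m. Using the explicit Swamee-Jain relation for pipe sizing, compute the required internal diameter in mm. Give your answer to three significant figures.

D ≈ 244 mm

Swamee-Jain (Type III): D = 0.66·[ε^1.25·(LQ²/(gh_f))^4.75 + ν·Q^9.4·(L/(gh_f))^5.2]^0.04
LQ²/(gh_f) = 0.07902; L/(gh_f) = 7.306
Term 1 = ε^1.25·(…)^4.75 = 1.98×10^-12; Term 2 = ν·Q^9.4·(…)^5.2 = 1.43×10^-11
D = 0.66·(1.98×10^-12 + 1.43×10^-11)^0.04 = 0.2444 m = 244 mm
Check: V = 2.22 m/s, Re = 6.76×10^5, f = 0.01292, h_f = 33.5 m ≈ 35.3 m ✓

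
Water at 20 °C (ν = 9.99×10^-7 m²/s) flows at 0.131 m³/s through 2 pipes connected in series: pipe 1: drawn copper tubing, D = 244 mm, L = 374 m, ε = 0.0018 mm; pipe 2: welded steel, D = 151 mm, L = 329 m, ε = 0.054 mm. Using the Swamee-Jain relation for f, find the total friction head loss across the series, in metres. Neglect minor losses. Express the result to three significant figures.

Pipe 1: V = 2.802 m/s, Re = 6.84×10^5, ε/D = 7.38×10^-6, f = 0.01253, h_1 = f(L/D)V²/2g = 7.684 m
Pipe 2: V = 7.315 m/s, Re = 1.11×10^6, ε/D = 3.58×10^-4, f = 0.01619, h_2 = f(L/D)V²/2g = 96.20 m
Series → Q common, losses add: H = Σh = 103.9 m

H ≈ 104 m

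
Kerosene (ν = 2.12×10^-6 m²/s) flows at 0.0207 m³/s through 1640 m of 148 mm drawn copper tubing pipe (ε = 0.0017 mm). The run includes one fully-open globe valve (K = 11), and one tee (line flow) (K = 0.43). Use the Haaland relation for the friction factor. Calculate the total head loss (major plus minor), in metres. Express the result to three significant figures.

V = 4Q/(πD²) = 1.203 m/s; V²/2g = 0.07379 m
Re = 8.40×10^4, ε/D = 1.15×10^-5 → f = 0.01853 (Haaland)
Major: h_f = f(L/D)·V²/2g = 0.01853·11081·0.07379 = 15.15 m
Minor: ΣK = 11.4; h_m = ΣK·V²/2g = 0.8435 m
Total H_L = 15.15 + 0.8435 = 15.99 m

H_L ≈ 16.0 m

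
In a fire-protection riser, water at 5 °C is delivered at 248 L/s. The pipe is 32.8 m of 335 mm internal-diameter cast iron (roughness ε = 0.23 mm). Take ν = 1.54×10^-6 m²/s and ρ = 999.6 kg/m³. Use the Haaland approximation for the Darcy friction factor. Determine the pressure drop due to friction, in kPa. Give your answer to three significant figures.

Δp ≈ 7.19 kPa

V = 4Q/(πD²) = 4·0.248/(π·0.335²) = 2.814 m/s
Re = VD/ν = 2.814·0.335/1.54×10^-6 = 6.12×10^5 → turbulent
ε/D = 0.23/335 = 6.87×10^-4
Haaland: f = 0.01855
h_f = f(L/D)V²/(2g) = 0.01855·(32.8/0.335)·2.814²/(2·9.81) = 0.7329 m
Δp = ρg·h_f = 999.6·9.81·0.7329 = 7.187 kPa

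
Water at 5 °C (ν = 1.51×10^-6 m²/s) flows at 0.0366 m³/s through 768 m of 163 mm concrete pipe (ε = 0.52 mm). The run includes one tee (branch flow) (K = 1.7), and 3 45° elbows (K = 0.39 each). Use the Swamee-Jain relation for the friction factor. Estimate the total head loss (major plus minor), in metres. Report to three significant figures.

V = 4Q/(πD²) = 1.754 m/s; V²/2g = 0.1568 m
Re = 1.89×10^5, ε/D = 0.00319 → f = 0.02749 (Swamee-Jain)
Major: h_f = f(L/D)·V²/2g = 0.02749·4712·0.1568 = 20.31 m
Minor: ΣK = 2.87; h_m = ΣK·V²/2g = 0.4500 m
Total H_L = 20.31 + 0.4500 = 20.76 m

H_L ≈ 20.8 m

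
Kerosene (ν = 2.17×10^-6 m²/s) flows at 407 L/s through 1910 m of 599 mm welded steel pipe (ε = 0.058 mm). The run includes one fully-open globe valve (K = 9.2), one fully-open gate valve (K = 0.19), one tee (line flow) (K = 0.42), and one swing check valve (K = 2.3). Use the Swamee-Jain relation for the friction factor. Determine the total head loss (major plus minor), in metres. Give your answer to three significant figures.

V = 4Q/(πD²) = 1.444 m/s; V²/2g = 0.1063 m
Re = 3.99×10^5, ε/D = 9.68×10^-5 → f = 0.01483 (Swamee-Jain)
Major: h_f = f(L/D)·V²/2g = 0.01483·3189·0.1063 = 5.029 m
Minor: ΣK = 12.1; h_m = ΣK·V²/2g = 1.287 m
Total H_L = 5.029 + 1.287 = 6.316 m

H_L ≈ 6.32 m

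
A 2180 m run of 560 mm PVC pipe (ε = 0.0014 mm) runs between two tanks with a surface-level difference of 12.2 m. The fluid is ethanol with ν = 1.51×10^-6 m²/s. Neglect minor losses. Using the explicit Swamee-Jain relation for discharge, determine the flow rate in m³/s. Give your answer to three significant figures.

Q ≈ 0.556 m³/s

Swamee-Jain (Type II): Q = -0.965·√(gD⁵h_f/L)·ln[ε/(3.7D) + √(3.17ν²L/(gD³h_f))]
√(gD⁵h_f/L) = √(9.81·0.560⁵·12.2/2180) = 0.05499
ε/(3.7D) = 6.76×10^-7; √(3.17ν²L/(gD³h_f)) = 2.74×10^-5
Q = -0.965·0.05499·ln(2.806×10^-5) = 0.5562 m³/s
Check: V = 2.26 m/s, Re = 8.37×10^5, f = 0.01202, h_f = 12.2 m ≈ 12.2 m ✓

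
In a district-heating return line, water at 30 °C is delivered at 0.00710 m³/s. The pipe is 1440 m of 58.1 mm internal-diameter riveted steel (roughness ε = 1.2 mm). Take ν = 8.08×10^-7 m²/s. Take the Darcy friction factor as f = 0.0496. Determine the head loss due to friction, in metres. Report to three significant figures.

h_f ≈ 449 m

V = 4Q/(πD²) = 4·0.00710/(π·0.0581²) = 2.678 m/s
h_f = f(L/D)V²/(2g) = 0.04960·(1440/0.0581)·2.678²/(2·9.81) = 449.4 m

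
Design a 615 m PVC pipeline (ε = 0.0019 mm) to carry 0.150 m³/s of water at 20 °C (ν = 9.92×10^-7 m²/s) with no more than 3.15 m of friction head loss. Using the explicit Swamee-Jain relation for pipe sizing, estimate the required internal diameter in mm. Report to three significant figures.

Swamee-Jain (Type III): D = 0.66·[ε^1.25·(LQ²/(gh_f))^4.75 + ν·Q^9.4·(L/(gh_f))^5.2]^0.04
LQ²/(gh_f) = 0.4478; L/(gh_f) = 19.90
Term 1 = ε^1.25·(…)^4.75 = 1.55×10^-9; Term 2 = ν·Q^9.4·(…)^5.2 = 1.01×10^-7
D = 0.66·(1.55×10^-9 + 1.01×10^-7)^0.04 = 0.3468 m = 347 mm
Check: V = 1.59 m/s, Re = 5.55×10^5, f = 0.01294, h_f = 2.95 m ≈ 3.15 m ✓

D ≈ 347 mm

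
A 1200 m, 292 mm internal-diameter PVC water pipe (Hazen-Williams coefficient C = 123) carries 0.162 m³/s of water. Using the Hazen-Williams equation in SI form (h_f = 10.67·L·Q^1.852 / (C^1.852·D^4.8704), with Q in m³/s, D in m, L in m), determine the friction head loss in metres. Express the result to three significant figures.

h_f = 10.67·1200·0.162^1.852 / (123^1.852·0.292^4.8704) = 23.80 m

h_f ≈ 23.8 m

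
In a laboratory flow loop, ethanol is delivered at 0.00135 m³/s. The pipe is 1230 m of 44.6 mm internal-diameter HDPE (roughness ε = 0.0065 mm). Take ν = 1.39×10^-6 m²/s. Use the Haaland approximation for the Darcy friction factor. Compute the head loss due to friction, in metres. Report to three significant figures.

V = 4Q/(πD²) = 4·0.00135/(π·0.0446²) = 0.8641 m/s
Re = VD/ν = 0.8641·0.0446/1.39×10^-6 = 2.77×10^4 → turbulent
ε/D = 0.0065/44.6 = 1.46×10^-4
Haaland: f = 0.02405
h_f = f(L/D)V²/(2g) = 0.02405·(1230/0.0446)·0.8641²/(2·9.81) = 25.25 m

h_f ≈ 25.2 m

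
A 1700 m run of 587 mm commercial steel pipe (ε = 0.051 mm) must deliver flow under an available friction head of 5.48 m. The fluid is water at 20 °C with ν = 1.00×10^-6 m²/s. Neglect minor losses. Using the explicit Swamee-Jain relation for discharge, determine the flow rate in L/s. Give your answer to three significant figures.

Q ≈ 453 L/s

Swamee-Jain (Type II): Q = -0.965·√(gD⁵h_f/L)·ln[ε/(3.7D) + √(3.17ν²L/(gD³h_f))]
√(gD⁵h_f/L) = √(9.81·0.587⁵·5.48/1700) = 0.04695
ε/(3.7D) = 2.35×10^-5; √(3.17ν²L/(gD³h_f)) = 2.23×10^-5
Q = -0.965·0.04695·ln(4.574×10^-5) = 0.4527 m³/s
Check: V = 1.67 m/s, Re = 9.82×10^5, f = 0.01333, h_f = 5.51 m ≈ 5.48 m ✓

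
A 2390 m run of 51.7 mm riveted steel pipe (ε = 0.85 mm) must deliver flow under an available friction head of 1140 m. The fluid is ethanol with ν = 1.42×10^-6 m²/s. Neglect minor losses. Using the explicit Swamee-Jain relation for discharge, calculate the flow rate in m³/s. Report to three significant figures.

Swamee-Jain (Type II): Q = -0.965·√(gD⁵h_f/L)·ln[ε/(3.7D) + √(3.17ν²L/(gD³h_f))]
√(gD⁵h_f/L) = √(9.81·0.0517⁵·1140/2390) = 0.001315
ε/(3.7D) = 0.00444; √(3.17ν²L/(gD³h_f)) = 9.94×10^-5
Q = -0.965·0.001315·ln(0.004543) = 0.006843 m³/s
Check: V = 3.26 m/s, Re = 1.19×10^5, f = 0.04576, h_f = 1150 m ≈ 1140 m ✓

Q ≈ 0.00684 m³/s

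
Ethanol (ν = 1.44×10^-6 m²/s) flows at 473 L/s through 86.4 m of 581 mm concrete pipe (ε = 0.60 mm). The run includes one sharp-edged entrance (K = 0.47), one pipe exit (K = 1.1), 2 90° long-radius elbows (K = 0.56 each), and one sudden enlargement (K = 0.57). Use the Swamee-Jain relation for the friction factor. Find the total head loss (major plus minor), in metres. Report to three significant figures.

V = 4Q/(πD²) = 1.784 m/s; V²/2g = 0.1622 m
Re = 7.20×10^5, ε/D = 0.00103 → f = 0.02030 (Swamee-Jain)
Major: h_f = f(L/D)·V²/2g = 0.02030·148.7·0.1622 = 0.4899 m
Minor: ΣK = 3.26; h_m = ΣK·V²/2g = 0.5289 m
Total H_L = 0.4899 + 0.5289 = 1.019 m

H_L ≈ 1.02 m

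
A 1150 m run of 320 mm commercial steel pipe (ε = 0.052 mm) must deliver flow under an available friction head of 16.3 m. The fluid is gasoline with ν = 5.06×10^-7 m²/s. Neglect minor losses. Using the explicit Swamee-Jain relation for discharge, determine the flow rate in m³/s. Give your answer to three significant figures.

Swamee-Jain (Type II): Q = -0.965·√(gD⁵h_f/L)·ln[ε/(3.7D) + √(3.17ν²L/(gD³h_f))]
√(gD⁵h_f/L) = √(9.81·0.320⁵·16.3/1150) = 0.02160
ε/(3.7D) = 4.39×10^-5; √(3.17ν²L/(gD³h_f)) = 1.33×10^-5
Q = -0.965·0.02160·ln(5.727×10^-5) = 0.2036 m³/s
Check: V = 2.53 m/s, Re = 1.60×10^6, f = 0.01397, h_f = 16.4 m ≈ 16.3 m ✓

Q ≈ 0.204 m³/s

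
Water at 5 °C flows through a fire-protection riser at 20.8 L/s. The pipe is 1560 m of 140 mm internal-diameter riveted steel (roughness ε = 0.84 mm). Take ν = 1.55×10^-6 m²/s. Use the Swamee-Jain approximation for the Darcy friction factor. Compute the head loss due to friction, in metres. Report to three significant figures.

V = 4Q/(πD²) = 4·0.0208/(π·0.140²) = 1.351 m/s
Re = VD/ν = 1.351·0.140/1.55×10^-6 = 1.22×10^5 → turbulent
ε/D = 0.84/140 = 0.00600
Swamee-Jain: f = 0.03303
h_f = f(L/D)V²/(2g) = 0.03303·(1560/0.140)·1.351²/(2·9.81) = 34.25 m

h_f ≈ 34.2 m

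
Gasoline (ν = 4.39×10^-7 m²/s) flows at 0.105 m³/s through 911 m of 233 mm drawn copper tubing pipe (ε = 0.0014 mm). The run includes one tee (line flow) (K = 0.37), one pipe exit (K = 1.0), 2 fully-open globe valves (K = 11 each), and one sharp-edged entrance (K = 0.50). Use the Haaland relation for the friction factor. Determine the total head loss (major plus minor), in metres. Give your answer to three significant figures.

V = 4Q/(πD²) = 2.463 m/s; V²/2g = 0.3091 m
Re = 1.31×10^6, ε/D = 6.01×10^-6 → f = 0.01121 (Haaland)
Major: h_f = f(L/D)·V²/2g = 0.01121·3910·0.3091 = 13.54 m
Minor: ΣK = 23.9; h_m = ΣK·V²/2g = 7.378 m
Total H_L = 13.54 + 7.378 = 20.92 m

H_L ≈ 20.9 m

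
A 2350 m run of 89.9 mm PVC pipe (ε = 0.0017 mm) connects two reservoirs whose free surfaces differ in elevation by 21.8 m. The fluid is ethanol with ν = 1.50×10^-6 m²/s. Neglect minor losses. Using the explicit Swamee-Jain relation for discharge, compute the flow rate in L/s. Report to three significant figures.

Q ≈ 5.65 L/s

Swamee-Jain (Type II): Q = -0.965·√(gD⁵h_f/L)·ln[ε/(3.7D) + √(3.17ν²L/(gD³h_f))]
√(gD⁵h_f/L) = √(9.81·0.0899⁵·21.8/2350) = 7.310×10^-4
ε/(3.7D) = 5.11×10^-6; √(3.17ν²L/(gD³h_f)) = 3.28×10^-4
Q = -0.965·7.310×10^-4·ln(3.335×10^-4) = 0.005647 m³/s
Check: V = 0.890 m/s, Re = 5.33×10^4, f = 0.02054, h_f = 21.7 m ≈ 21.8 m ✓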